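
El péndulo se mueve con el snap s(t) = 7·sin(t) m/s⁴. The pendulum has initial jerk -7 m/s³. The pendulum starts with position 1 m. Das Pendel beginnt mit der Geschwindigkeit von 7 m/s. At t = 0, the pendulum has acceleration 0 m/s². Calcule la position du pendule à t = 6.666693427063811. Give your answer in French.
Nous devons trouver l'intégrale de notre équation du snap s(t) = 7·sin(t) 4 fois. En intégrant le snap et en utilisant la condition initiale j(0) = -7, nous obtenons j(t) = -7·cos(t). La primitive du jerk est l'accélération. En utilisant a(0) = 0, nous obtenons a(t) = -7·sin(t). La primitive de l'accélération est la vitesse. En utilisant v(0) = 7, nous obtenons v(t) = 7·cos(t). En prenant ∫v(t)dt et en appliquant x(0) = 1, nous trouvons x(t) = 7·sin(t) + 1. De l'équation de la position x(t) = 7·sin(t) + 1, nous substituons t = 6.666693427063811 pour obtenir x = 3.61923233015697.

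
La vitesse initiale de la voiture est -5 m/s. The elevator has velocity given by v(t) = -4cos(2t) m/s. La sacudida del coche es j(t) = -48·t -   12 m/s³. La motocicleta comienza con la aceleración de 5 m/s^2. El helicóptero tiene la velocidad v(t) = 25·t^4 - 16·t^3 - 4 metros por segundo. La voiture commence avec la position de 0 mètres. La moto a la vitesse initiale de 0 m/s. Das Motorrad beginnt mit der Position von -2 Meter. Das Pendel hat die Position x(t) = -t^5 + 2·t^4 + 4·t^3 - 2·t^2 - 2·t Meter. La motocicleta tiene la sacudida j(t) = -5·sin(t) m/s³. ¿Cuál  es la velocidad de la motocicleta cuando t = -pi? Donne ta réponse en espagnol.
Partiendo de la sacudida j(t) = -5·sin(t), tomamos 2 antiderivadas. La integral de la sacudida es la aceleración. Usando a(0) = 5, obtenemos a(t) = 5·cos(t). Tomando ∫a(t)dt y aplicando v(0) = 0, encontramos v(t) = 5·sin(t). Tenemos la velocidad v(t) = 5·sin(t). Sustituyendo t = -pi: v(-pi) = 0.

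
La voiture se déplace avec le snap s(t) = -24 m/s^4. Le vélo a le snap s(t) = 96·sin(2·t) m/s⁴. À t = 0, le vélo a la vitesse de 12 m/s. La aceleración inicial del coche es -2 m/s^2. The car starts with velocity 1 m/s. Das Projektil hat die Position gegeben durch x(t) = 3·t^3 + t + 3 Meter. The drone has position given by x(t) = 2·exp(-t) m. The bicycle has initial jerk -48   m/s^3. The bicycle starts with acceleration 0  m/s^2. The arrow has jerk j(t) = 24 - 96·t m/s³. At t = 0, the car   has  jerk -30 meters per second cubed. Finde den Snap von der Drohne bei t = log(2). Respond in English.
Starting from position x(t) = 2·exp(-t), we take 4 derivatives. Differentiating position, we get velocity: v(t) = -2·exp(-t). Differentiating velocity, we get acceleration: a(t) = 2·exp(-t). Differentiating acceleration, we get jerk: j(t) = -2·exp(-t). Taking d/dt of j(t), we find s(t) = 2·exp(-t). Using s(t) = 2·exp(-t) and substituting t = log(2), we find s = 1.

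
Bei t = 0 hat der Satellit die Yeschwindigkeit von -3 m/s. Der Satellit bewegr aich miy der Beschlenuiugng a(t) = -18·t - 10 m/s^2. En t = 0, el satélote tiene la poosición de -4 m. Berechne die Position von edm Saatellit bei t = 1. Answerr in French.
En partant de l'accélération a(t) = -18·t - 10, nous prenons 2 primitives. En intégrant l'accélération et en utilisant la condition initiale v(0) = -3, nous obtenons v(t) = -9·t^2 - 10·t - 3. En intégrant la vitesse et en utilisant la condition initiale x(0) = -4, nous obtenons x(t) = -3·t^3 - 5·t^2 - 3·t - 4. De l'équation de la position x(t) = -3·t^3 - 5·t^2 - 3·t - 4, nous substituons t = 1 pour obtenir x = -15.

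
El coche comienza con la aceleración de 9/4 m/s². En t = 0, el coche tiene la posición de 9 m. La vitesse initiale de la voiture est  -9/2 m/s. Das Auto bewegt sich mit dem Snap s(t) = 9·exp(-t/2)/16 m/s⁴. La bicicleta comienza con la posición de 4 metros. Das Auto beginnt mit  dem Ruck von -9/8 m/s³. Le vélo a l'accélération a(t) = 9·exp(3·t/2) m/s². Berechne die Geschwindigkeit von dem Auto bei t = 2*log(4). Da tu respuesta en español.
Debemos encontrar la integral de nuestra ecuación del snap s(t) = 9·exp(-t/2)/16 3 veces. La integral del snap, con j(0) = -9/8, da la sacudida: j(t) = -9·exp(-t/2)/8. Tomando ∫j(t)dt y aplicando a(0) = 9/4, encontramos a(t) = 9·exp(-t/2)/4. Integrando la aceleración y usando la condición inicial v(0) = -9/2, obtenemos v(t) = -9·exp(-t/2)/2. Tenemos la velocidad v(t) = -9·exp(-t/2)/2. Sustituyendo t = 2*log(4): v(2*log(4)) = -9/8.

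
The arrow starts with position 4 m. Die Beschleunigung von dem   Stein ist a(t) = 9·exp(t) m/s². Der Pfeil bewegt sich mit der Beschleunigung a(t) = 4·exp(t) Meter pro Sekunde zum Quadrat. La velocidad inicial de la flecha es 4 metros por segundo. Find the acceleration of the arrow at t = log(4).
Using a(t) = 4·exp(t) and substituting t = log(4), we find a = 16.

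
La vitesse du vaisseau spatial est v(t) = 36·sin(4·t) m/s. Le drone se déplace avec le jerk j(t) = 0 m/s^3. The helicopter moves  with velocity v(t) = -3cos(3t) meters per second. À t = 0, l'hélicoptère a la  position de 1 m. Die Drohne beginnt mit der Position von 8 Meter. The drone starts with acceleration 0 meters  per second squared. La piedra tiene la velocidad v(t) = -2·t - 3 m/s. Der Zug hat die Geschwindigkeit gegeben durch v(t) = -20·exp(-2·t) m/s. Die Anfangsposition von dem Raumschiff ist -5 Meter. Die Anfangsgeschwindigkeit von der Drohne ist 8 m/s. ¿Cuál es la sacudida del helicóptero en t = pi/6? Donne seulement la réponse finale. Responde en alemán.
Der Ruck bei t = pi/6 ist j = 0.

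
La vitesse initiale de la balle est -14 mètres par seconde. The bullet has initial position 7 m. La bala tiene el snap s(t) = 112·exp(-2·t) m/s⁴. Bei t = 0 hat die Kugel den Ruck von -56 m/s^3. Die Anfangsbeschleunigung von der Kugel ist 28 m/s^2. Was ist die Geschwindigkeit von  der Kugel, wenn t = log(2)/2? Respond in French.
En partant du snap s(t) = 112·exp(-2·t), nous prenons 3 intégrales. En intégrant le snap et en utilisant la condition initiale j(0) = -56, nous obtenons j(t) = -56·exp(-2·t). En prenant ∫j(t)dt et en appliquant a(0) = 28, nous trouvons a(t) = 28·exp(-2·t). En prenant ∫a(t)dt et en appliquant v(0) = -14, nous trouvons v(t) = -14·exp(-2·t). De l'équation de la vitesse v(t) = -14·exp(-2·t), nous substituons t = log(2)/2 pour obtenir v = -7.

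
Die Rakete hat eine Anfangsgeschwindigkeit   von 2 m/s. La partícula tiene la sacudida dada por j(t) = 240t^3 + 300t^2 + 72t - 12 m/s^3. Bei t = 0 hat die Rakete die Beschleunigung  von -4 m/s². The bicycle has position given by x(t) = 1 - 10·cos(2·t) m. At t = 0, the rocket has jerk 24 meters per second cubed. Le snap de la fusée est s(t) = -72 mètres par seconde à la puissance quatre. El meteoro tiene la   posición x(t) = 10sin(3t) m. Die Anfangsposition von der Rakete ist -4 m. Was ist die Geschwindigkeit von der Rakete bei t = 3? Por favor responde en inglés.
We must find the integral of our snap equation s(t) = -72 3 times. The integral of snap is jerk. Using j(0) = 24, we get j(t) = 24 - 72·t. Finding the antiderivative of j(t) and using a(0) = -4: a(t) = -36·t^2 + 24·t - 4. The integral of acceleration is velocity. Using v(0) = 2, we get v(t) = -12·t^3 + 12·t^2 - 4·t + 2. We have velocity v(t) = -12·t^3 + 12·t^2 - 4·t + 2. Substituting t = 3: v(3) = -226.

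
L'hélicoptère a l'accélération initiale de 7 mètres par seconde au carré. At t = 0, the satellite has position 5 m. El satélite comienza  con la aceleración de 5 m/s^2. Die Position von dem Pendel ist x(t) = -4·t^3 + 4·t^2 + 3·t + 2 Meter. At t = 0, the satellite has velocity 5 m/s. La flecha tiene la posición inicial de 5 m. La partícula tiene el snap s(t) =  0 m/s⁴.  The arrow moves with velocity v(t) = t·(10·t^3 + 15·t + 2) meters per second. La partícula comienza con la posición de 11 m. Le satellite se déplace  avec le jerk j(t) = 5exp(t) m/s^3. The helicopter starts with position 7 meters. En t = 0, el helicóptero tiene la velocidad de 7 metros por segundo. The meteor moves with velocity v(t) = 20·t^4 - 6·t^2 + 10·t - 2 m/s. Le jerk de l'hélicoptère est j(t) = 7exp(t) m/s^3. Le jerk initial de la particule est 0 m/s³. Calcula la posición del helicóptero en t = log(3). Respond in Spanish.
Para resolver esto, necesitamos tomar 3 integrales de nuestra ecuación de la sacudida j(t) = 7·exp(t). Integrando la sacudida y usando la condición inicial a(0) = 7, obtenemos a(t) = 7·exp(t). Integrando la aceleración y usando la condición inicial v(0) = 7, obtenemos v(t) = 7·exp(t). La antiderivada de la velocidad, con x(0) = 7, da la posición: x(t) = 7·exp(t). Usando x(t) = 7·exp(t) y sustituyendo t = log(3), encontramos x = 21.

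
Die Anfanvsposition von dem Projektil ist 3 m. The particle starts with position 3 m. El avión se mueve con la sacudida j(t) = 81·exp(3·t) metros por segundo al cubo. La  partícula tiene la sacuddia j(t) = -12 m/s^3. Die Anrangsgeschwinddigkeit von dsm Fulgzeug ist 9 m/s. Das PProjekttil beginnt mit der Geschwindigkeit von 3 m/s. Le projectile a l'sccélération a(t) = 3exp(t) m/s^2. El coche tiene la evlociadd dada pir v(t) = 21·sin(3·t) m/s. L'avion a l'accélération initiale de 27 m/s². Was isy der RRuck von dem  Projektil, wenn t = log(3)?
Ausgehend von der Beschleunigung a(t) = 3·exp(t), nehmen wir 1 Ableitung. Mit d/dt von a(t) finden wir j(t) = 3·exp(t). Mit j(t) = 3·exp(t) und Einsetzen von t = log(3), finden wir j = 9.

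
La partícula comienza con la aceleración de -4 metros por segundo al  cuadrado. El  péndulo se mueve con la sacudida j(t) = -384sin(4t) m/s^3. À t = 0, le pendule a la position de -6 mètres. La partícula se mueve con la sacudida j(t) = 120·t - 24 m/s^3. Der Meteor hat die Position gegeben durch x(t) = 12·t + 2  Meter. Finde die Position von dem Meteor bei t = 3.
Wir haben die Position x(t) = 12·t + 2. Durch Einsetzen von t = 3: x(3) = 38.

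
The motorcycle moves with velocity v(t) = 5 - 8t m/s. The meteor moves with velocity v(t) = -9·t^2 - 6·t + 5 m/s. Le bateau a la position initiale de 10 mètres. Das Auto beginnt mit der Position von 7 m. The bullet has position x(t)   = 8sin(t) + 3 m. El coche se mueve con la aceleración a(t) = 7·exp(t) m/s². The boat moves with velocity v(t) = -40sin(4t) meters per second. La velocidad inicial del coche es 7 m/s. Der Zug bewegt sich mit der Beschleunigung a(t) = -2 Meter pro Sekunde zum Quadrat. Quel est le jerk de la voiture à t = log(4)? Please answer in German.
Um dies zu lösen, müssen wir 1 Ableitung unserer Gleichung für die Beschleunigung a(t) = 7·exp(t) nehmen. Mit d/dt von a(t) finden wir j(t) = 7·exp(t). Wir haben den Ruck j(t) = 7·exp(t). Durch Einsetzen von t = log(4): j(log(4)) = 28.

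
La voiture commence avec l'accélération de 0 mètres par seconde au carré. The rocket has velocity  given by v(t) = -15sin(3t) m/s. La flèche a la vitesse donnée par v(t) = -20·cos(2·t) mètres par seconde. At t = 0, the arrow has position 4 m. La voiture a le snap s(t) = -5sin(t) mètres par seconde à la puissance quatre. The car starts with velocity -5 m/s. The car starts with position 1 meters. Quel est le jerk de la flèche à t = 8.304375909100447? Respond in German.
Ausgehend von der Geschwindigkeit v(t) = -20·cos(2·t), nehmen wir 2 Ableitungen. Durch Ableiten von der Geschwindigkeit erhalten wir die Beschleunigung: a(t) = 40·sin(2·t). Die Ableitung von der Beschleunigung ergibt den Ruck: j(t) = 80·cos(2·t). Aus der Gleichung für den Ruck j(t) = 80·cos(2·t), setzen wir t = 8.304375909100447 ein und erhalten j = -49.6793665952518.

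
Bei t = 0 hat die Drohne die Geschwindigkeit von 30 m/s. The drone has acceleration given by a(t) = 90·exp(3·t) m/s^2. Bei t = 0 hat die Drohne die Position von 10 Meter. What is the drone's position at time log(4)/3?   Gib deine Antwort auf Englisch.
Starting from acceleration a(t) = 90·exp(3·t), we take 2 antiderivatives. Finding the integral of a(t) and using v(0) = 30: v(t) = 30·exp(3·t). The integral of velocity is position. Using x(0) = 10, we get x(t) = 10·exp(3·t). Using x(t) = 10·exp(3·t) and substituting t = log(4)/3, we find x = 40.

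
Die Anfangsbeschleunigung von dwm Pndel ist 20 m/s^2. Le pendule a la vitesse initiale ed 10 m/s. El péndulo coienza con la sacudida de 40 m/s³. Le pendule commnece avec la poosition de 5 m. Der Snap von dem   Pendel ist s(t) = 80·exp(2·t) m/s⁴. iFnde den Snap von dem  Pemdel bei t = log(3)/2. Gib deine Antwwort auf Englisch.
Using s(t) = 80·exp(2·t) and substituting t = log(3)/2, we find s = 240.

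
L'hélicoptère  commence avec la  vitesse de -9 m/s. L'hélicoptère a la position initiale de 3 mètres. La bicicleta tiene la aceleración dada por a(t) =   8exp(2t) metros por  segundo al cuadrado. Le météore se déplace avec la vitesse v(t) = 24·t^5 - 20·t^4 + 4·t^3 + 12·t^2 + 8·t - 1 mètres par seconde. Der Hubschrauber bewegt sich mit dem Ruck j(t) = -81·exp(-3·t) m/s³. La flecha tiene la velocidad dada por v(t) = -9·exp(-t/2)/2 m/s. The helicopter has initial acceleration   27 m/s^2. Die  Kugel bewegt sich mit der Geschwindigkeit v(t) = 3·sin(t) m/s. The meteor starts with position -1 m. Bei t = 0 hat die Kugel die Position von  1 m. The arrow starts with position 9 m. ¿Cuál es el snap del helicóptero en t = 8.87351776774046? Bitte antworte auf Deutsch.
Um dies zu lösen, müssen wir 1 Ableitung unserer Gleichung für den Ruck j(t) = -81·exp(-3·t) nehmen. Mit d/dt von j(t) finden wir s(t) = 243·exp(-3·t). Mit s(t) = 243·exp(-3·t) und Einsetzen von t = 8.87351776774046, finden wir s = 6.67493235437964E-10.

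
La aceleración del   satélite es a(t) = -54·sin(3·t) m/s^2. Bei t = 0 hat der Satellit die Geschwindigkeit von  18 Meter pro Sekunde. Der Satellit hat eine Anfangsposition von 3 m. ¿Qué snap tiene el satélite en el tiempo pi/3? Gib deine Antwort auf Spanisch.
Para resolver esto, necesitamos tomar 2 derivadas de nuestra ecuación de la aceleración a(t) = -54·sin(3·t). La derivada de la aceleración da la sacudida: j(t) = -162·cos(3·t). Tomando d/dt de j(t), encontramos s(t) = 486·sin(3·t). De la ecuación del snap s(t) = 486·sin(3·t), sustituimos t = pi/3 para obtener s = 0.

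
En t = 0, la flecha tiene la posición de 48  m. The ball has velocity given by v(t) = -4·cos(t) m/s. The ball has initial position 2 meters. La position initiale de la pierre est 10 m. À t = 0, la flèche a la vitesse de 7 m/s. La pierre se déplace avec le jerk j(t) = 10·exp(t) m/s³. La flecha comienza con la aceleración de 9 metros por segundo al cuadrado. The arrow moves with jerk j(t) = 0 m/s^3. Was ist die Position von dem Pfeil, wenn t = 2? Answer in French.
En partant du jerk j(t) = 0, nous prenons 3 primitives. L'intégrale du jerk, avec a(0) = 9, donne l'accélération: a(t) = 9. En prenant ∫a(t)dt et en appliquant v(0) = 7, nous trouvons v(t) = 9·t + 7. L'intégrale de la vitesse est la position. En utilisant x(0) = 48, nous obtenons x(t) = 9·t^2/2 + 7·t + 48. Nous avons la position x(t) = 9·t^2/2 + 7·t + 48. En substituant t = 2: x(2) = 80.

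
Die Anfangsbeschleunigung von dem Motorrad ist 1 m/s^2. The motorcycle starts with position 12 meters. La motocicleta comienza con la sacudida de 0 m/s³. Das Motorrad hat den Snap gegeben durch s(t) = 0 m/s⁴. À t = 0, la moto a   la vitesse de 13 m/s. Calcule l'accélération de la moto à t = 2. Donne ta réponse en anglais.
We must find the integral of our snap equation s(t) = 0 2 times. The antiderivative of snap is jerk. Using j(0) = 0, we get j(t) = 0. Finding the integral of j(t) and using a(0) = 1: a(t) = 1. From the given acceleration equation a(t) = 1, we substitute t = 2 to get a = 1.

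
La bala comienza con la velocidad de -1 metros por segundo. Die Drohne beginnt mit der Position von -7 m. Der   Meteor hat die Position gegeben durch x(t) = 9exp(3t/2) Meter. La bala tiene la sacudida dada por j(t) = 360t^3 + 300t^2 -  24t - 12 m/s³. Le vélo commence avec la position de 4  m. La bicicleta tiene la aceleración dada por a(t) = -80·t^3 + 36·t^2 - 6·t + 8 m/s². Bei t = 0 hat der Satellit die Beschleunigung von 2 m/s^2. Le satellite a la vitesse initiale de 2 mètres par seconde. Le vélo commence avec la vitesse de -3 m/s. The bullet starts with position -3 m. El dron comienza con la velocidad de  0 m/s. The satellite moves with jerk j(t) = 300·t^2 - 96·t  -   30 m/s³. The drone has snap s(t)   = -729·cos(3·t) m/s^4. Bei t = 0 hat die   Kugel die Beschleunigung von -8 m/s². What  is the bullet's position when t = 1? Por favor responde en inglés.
To solve this, we need to take 3 integrals of our jerk equation j(t) = 360·t^3 + 300·t^2 - 24·t - 12. Taking ∫j(t)dt and applying a(0) = -8, we find a(t) = 90·t^4 + 100·t^3 - 12·t^2 - 12·t - 8. The integral of acceleration, with v(0) = -1, gives velocity: v(t) = 18·t^5 + 25·t^4 - 4·t^3 - 6·t^2 - 8·t - 1. Finding the integral of v(t) and using x(0) = -3: x(t) = 3·t^6 + 5·t^5 - t^4 - 2·t^3 - 4·t^2 - t - 3. We have position x(t) = 3·t^6 + 5·t^5 - t^4 - 2·t^3 - 4·t^2 - t - 3. Substituting t = 1: x(1) = -3.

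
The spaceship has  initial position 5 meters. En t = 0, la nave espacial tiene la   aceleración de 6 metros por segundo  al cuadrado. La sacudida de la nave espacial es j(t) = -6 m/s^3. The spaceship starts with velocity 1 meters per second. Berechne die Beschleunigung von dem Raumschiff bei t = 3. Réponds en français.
Pour résoudre ceci, nous devons prendre 1 primitive de notre équation du jerk j(t) = -6. En prenant ∫j(t)dt et en appliquant a(0) = 6, nous trouvons a(t) = 6 - 6·t. En utilisant a(t) = 6 - 6·t et en substituant t = 3, nous trouvons a = -12.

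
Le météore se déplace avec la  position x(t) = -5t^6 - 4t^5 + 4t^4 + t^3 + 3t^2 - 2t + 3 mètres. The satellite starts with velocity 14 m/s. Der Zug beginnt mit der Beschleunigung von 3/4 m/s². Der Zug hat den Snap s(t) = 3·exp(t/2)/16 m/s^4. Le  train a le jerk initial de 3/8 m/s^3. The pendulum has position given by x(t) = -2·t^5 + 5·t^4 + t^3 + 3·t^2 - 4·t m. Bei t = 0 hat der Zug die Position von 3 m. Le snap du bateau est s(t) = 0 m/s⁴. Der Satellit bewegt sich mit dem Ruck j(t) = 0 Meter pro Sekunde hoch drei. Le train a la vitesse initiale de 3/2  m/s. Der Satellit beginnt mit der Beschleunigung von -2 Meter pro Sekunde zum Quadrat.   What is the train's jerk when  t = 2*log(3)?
Starting from snap s(t) = 3·exp(t/2)/16, we take 1 integral. Integrating snap and using the initial condition j(0) = 3/8, we get j(t) = 3·exp(t/2)/8. Using j(t) = 3·exp(t/2)/8 and substituting t = 2*log(3), we find j = 9/8.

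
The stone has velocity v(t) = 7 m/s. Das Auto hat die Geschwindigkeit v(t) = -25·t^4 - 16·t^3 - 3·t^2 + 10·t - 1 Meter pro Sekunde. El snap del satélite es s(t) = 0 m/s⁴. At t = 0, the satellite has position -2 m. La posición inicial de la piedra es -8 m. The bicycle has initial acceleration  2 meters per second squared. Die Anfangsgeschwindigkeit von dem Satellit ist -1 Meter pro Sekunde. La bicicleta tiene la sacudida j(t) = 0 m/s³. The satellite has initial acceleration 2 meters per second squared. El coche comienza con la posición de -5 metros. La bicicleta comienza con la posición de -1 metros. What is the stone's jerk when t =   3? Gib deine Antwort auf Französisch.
Nous devons dériver notre équation de la vitesse v(t) = 7 2 fois. La dérivée de la vitesse donne l'accélération: a(t) = 0. La dérivée de l'accélération donne le jerk: j(t) = 0. Nous avons le jerk j(t) = 0. En substituant t = 3: j(3) = 0.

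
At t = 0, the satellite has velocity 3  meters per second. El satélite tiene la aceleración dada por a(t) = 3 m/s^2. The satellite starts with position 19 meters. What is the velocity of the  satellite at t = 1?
We must find the antiderivative of our acceleration equation a(t) = 3 1 time. Integrating acceleration and using the initial condition v(0) = 3, we get v(t) = 3·t + 3. We have velocity v(t) = 3·t + 3. Substituting t = 1: v(1) = 6.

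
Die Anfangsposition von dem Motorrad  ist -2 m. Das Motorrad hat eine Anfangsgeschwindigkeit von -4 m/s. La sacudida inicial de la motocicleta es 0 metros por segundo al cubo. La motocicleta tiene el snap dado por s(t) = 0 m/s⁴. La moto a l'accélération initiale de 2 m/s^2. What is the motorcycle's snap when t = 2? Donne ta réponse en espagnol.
De la ecuación del snap s(t) = 0, sustituimos t = 2 para obtener s = 0.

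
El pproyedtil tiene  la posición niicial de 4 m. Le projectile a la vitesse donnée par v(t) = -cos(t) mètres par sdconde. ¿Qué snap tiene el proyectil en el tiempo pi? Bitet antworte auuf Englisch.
To solve this, we need to take 3 derivatives of our velocity equation v(t) = -cos(t). Taking d/dt of v(t), we find a(t) = sin(t). The derivative of acceleration gives jerk: j(t) = cos(t). The derivative of jerk gives snap: s(t) = -sin(t). From the given snap equation s(t) = -sin(t), we substitute t = pi to get s = 0.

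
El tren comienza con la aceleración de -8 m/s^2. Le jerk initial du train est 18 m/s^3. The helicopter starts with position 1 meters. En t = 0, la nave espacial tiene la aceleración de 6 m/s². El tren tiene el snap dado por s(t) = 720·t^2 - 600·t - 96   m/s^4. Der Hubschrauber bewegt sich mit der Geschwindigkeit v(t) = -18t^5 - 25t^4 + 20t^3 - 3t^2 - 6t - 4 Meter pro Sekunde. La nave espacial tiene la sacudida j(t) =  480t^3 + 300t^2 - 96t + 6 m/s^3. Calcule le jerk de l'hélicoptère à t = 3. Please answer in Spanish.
Para resolver esto, necesitamos tomar 2 derivadas de nuestra ecuación de la velocidad v(t) = -18·t^5 - 25·t^4 + 20·t^3 - 3·t^2 - 6·t - 4. Tomando d/dt de v(t), encontramos a(t) = -90·t^4 - 100·t^3 + 60·t^2 - 6·t - 6. Derivando la aceleración, obtenemos la sacudida: j(t) = -360·t^3 - 300·t^2 + 120·t - 6. Tenemos la sacudida j(t) = -360·t^3 - 300·t^2 + 120·t - 6. Sustituyendo t = 3: j(3) = -12066.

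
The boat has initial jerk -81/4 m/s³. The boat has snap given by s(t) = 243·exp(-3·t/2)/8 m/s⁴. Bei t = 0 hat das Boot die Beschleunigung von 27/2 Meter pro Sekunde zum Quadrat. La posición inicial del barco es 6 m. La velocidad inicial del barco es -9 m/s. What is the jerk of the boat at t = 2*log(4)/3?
Starting from snap s(t) = 243·exp(-3·t/2)/8, we take 1 antiderivative. The integral of snap is jerk. Using j(0) = -81/4, we get j(t) = -81·exp(-3·t/2)/4. From the given jerk equation j(t) = -81·exp(-3·t/2)/4, we substitute t = 2*log(4)/3 to get j = -81/16.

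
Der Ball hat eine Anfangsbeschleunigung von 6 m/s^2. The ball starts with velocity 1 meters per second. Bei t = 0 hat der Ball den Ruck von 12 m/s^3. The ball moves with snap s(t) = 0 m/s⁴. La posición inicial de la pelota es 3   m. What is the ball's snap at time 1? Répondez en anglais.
From the given snap equation s(t) = 0, we substitute t = 1 to get s = 0.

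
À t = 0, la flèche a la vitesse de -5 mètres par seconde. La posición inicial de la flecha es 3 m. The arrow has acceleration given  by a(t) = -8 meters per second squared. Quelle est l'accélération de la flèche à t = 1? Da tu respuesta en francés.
Nous avons l'accélération a(t) = -8. En substituant t = 1: a(1) = -8.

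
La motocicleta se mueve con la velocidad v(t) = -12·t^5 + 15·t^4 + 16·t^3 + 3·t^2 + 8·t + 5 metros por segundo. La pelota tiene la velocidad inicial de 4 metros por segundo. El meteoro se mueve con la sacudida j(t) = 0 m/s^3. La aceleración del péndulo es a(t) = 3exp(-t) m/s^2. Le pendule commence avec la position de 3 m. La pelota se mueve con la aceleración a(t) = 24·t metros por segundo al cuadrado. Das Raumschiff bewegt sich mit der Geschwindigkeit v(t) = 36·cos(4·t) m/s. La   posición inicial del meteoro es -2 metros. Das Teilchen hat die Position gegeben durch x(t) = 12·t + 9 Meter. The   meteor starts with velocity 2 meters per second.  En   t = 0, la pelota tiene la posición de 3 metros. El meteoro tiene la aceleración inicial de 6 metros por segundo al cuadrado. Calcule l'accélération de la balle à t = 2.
Nous avons l'accélération a(t) = 24·t. En substituant t = 2: a(2) = 48.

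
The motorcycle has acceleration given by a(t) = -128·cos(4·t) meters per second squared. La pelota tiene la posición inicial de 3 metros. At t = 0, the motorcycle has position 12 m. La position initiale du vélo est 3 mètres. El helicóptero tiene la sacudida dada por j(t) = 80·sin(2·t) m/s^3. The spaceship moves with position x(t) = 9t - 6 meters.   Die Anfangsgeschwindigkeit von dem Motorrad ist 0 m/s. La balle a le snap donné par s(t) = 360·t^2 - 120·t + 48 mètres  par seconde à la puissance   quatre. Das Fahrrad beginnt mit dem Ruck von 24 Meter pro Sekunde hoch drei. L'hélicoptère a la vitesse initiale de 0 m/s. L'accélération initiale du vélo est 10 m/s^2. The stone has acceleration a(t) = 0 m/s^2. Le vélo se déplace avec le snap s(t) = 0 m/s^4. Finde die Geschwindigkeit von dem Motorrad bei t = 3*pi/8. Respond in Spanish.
Para resolver esto, necesitamos tomar 1 antiderivada de nuestra ecuación de la aceleración a(t) = -128·cos(4·t). La antiderivada de la aceleración, con v(0) = 0, da la velocidad: v(t) = -32·sin(4·t). De la ecuación de la velocidad v(t) = -32·sin(4·t), sustituimos t = 3*pi/8 para obtener v = 32.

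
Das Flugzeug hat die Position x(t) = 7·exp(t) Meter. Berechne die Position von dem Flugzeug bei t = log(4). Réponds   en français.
Nous avons la position x(t) = 7·exp(t). En substituant t = log(4): x(log(4)) = 28.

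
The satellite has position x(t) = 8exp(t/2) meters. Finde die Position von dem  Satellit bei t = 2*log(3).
Wir haben die Position x(t) = 8·exp(t/2). Durch Einsetzen von t = 2*log(3): x(2*log(3)) = 24.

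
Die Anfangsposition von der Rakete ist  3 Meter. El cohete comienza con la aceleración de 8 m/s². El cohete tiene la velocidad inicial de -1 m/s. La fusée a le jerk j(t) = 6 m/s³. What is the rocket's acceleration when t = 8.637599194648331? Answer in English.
We must find the antiderivative of our jerk equation j(t) = 6 1 time. The antiderivative of jerk, with a(0) = 8, gives acceleration: a(t) = 6·t + 8. Using a(t) = 6·t + 8 and substituting t = 8.637599194648331, we find a = 59.8255951678900.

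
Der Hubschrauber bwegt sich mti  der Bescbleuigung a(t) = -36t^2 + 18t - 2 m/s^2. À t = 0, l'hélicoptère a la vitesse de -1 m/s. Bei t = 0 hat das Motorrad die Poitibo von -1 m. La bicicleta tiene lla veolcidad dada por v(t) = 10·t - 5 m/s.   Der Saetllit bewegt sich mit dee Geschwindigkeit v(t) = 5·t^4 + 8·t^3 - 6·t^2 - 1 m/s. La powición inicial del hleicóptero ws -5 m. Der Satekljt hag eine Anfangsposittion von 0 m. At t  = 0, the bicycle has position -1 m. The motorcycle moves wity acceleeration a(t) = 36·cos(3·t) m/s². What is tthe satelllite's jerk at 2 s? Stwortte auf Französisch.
Pour résoudre ceci, nous devons prendre 2 dérivées de notre équation de la vitesse v(t) = 5·t^4 + 8·t^3 - 6·t^2 - 1. En dérivant la vitesse, nous obtenons l'accélération: a(t) = 20·t^3 + 24·t^2 - 12·t. La dérivée de l'accélération donne le jerk: j(t) = 60·t^2 + 48·t - 12. Nous avons le jerk j(t) = 60·t^2 + 48·t - 12. En substituant t = 2: j(2) = 324.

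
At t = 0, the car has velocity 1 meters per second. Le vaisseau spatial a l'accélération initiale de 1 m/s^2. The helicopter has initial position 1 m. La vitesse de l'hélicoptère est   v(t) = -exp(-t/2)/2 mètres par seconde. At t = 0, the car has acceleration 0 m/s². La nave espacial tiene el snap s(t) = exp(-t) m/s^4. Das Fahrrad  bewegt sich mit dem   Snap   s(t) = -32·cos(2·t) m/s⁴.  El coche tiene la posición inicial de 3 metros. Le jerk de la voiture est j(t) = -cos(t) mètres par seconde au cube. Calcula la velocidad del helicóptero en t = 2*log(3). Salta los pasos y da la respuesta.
En t = 2*log(3), v = -1/6.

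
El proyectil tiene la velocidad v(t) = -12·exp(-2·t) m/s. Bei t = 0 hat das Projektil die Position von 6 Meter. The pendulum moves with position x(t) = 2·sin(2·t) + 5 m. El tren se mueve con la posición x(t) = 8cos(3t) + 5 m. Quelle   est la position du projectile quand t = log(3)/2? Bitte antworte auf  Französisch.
Nous devons trouver la primitive de notre équation de la vitesse v(t) = -12·exp(-2·t) 1 fois. La primitive de la vitesse est la position. En utilisant x(0) = 6, nous obtenons x(t) = 6·exp(-2·t). En utilisant x(t) = 6·exp(-2·t) et en substituant t = log(3)/2, nous trouvons x = 2.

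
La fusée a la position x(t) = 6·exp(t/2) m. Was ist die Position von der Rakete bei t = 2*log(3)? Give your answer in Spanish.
De la ecuación de la posición x(t) = 6·exp(t/2), sustituimos t = 2*log(3) para obtener x = 18.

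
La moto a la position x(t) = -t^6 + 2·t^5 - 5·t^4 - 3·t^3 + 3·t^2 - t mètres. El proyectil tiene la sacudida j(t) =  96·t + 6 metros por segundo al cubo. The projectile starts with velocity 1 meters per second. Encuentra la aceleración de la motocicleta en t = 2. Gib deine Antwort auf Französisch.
Pour résoudre ceci, nous devons prendre 2 dérivées de notre équation de la position x(t) = -t^6 + 2·t^5 - 5·t^4 - 3·t^3 + 3·t^2 - t. En prenant d/dt de x(t), nous trouvons v(t) = -6·t^5 + 10·t^4 - 20·t^3 - 9·t^2 + 6·t - 1. En prenant d/dt de v(t), nous trouvons a(t) = -30·t^4 + 40·t^3 - 60·t^2 - 18·t + 6. De l'équation de l'accélération a(t) = -30·t^4 + 40·t^3 - 60·t^2 - 18·t + 6, nous substituons t = 2 pour obtenir a = -430.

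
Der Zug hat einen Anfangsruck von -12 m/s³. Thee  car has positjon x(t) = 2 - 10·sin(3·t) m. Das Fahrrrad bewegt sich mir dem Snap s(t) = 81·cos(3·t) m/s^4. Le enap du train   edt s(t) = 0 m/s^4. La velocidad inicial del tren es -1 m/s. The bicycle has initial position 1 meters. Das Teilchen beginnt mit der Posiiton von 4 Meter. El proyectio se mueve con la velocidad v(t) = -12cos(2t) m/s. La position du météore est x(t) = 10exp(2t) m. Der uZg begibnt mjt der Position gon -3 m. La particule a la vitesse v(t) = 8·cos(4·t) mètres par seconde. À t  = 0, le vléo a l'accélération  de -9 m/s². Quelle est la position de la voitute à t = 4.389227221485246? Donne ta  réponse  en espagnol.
Usando x(t) = 2 - 10·sin(3·t) y sustituyendo t = 4.389227221485246, encontramos x = -3.65724044154226.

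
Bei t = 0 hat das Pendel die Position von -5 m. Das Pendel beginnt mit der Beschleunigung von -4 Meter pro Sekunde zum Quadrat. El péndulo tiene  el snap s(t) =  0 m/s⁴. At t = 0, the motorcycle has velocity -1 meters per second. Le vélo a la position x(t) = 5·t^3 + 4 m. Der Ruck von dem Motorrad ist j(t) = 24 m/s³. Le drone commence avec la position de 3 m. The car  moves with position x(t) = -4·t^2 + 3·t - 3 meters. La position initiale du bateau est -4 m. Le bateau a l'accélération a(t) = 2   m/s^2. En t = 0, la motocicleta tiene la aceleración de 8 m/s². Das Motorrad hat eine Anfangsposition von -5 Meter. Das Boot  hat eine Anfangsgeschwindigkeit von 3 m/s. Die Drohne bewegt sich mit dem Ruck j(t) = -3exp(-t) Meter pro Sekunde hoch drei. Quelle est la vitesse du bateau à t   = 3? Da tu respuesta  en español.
Necesitamos integrar nuestra ecuación de la aceleración a(t) = 2 1 vez. La antiderivada de la aceleración, con v(0) = 3, da la velocidad: v(t) = 2·t + 3. Usando v(t) = 2·t + 3 y sustituyendo t = 3, encontramos v = 9.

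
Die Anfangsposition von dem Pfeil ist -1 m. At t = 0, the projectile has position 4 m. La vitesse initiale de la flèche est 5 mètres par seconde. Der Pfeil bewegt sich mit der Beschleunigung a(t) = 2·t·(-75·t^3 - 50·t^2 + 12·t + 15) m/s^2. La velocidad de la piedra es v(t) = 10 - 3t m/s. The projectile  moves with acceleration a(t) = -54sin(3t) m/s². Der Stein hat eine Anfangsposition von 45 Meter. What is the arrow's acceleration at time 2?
From the given acceleration equation a(t) = 2·t·(-75·t^3 - 50·t^2 + 12·t + 15), we substitute t = 2 to get a = -3044.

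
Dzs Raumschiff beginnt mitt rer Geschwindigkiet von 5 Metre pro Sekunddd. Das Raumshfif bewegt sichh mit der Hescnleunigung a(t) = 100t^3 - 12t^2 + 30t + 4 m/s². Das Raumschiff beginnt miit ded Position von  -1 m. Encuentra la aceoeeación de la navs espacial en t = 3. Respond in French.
Nous avons l'accélération a(t) = 100·t^3 - 12·t^2 + 30·t + 4. En substituant t = 3: a(3) = 2686.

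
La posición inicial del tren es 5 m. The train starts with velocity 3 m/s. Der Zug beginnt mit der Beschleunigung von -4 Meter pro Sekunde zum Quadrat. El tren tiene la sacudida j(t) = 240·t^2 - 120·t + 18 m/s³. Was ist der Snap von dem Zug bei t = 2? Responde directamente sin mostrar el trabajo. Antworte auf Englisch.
At t = 2, s = 840.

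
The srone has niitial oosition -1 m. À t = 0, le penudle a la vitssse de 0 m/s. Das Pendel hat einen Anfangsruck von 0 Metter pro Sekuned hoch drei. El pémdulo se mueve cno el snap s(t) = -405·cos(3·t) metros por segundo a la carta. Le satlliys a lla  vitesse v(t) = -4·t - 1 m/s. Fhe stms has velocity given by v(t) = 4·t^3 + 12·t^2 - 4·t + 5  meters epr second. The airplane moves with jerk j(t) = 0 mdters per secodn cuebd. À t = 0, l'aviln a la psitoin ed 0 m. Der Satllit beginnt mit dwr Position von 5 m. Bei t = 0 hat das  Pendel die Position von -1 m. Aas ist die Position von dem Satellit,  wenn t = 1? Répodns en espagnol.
Necesitamos integrar nuestra ecuación de la velocidad v(t) = -4·t - 1 1 vez. Tomando ∫v(t)dt y aplicando x(0) = 5, encontramos x(t) = -2·t^2 - t + 5. Usando x(t) = -2·t^2 - t + 5 y sustituyendo t = 1, encontramos x = 2.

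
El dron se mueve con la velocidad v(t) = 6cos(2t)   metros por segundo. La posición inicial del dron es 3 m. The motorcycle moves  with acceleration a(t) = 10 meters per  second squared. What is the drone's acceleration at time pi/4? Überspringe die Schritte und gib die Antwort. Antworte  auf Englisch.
The acceleration at t = pi/4 is a = -12.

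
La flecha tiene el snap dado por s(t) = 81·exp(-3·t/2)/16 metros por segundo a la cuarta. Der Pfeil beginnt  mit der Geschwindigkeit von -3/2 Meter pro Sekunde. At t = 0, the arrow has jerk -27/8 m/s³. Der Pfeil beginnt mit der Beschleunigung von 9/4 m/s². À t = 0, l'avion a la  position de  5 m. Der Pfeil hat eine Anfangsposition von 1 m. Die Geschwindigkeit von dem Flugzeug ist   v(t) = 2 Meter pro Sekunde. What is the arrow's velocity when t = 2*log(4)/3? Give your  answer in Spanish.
Para resolver esto, necesitamos tomar 3 antiderivadas de nuestra ecuación del snap s(t) = 81·exp(-3·t/2)/16. La antiderivada del snap es la sacudida. Usando j(0) = -27/8, obtenemos j(t) = -27·exp(-3·t/2)/8. La antiderivada de la sacudida, con a(0) = 9/4, da la aceleración: a(t) = 9·exp(-3·t/2)/4. La integral de la aceleración es la velocidad. Usando v(0) = -3/2, obtenemos v(t) = -3·exp(-3·t/2)/2. De la ecuación de la velocidad v(t) = -3·exp(-3·t/2)/2, sustituimos t = 2*log(4)/3 para obtener v = -3/8.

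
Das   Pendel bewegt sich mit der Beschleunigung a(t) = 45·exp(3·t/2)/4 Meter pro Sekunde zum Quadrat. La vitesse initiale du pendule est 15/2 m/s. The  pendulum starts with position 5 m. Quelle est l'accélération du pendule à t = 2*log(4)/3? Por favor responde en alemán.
Wir haben die Beschleunigung a(t) = 45·exp(3·t/2)/4. Durch Einsetzen von t = 2*log(4)/3: a(2*log(4)/3) = 45.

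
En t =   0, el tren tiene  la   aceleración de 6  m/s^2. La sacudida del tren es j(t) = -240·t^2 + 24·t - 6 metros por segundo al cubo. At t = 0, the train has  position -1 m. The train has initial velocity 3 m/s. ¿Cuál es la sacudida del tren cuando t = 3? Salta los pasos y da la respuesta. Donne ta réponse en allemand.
j(3) = -2094.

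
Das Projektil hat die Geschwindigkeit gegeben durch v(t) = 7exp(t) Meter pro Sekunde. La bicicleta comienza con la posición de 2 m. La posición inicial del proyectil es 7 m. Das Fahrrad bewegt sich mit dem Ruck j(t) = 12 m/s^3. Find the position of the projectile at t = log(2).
To find the answer, we compute 1 antiderivative of v(t) = 7·exp(t). Integrating velocity and using the initial condition x(0) = 7, we get x(t) = 7·exp(t). Using x(t) = 7·exp(t) and substituting t = log(2), we find x = 14.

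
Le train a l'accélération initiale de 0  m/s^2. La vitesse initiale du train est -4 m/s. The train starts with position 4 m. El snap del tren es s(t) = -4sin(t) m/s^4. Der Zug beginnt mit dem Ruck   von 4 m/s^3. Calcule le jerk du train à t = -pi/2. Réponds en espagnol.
Para resolver esto, necesitamos tomar 1 integral de nuestra ecuación del snap s(t) = -4·sin(t). La integral del snap, con j(0) = 4, da la sacudida: j(t) = 4·cos(t). Tenemos la sacudida j(t) = 4·cos(t). Sustituyendo t = -pi/2: j(-pi/2) = 0.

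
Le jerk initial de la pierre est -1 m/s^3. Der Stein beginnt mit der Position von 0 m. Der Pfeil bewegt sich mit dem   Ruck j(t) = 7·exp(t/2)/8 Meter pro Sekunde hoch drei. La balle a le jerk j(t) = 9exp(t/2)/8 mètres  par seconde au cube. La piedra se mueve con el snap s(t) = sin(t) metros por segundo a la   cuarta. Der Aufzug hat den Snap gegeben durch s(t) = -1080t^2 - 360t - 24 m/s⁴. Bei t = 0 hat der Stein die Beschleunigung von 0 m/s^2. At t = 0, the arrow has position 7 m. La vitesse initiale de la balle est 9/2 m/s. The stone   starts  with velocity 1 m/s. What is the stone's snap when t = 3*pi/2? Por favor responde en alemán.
Wir haben den Snap s(t) = sin(t). Durch Einsetzen von t = 3*pi/2: s(3*pi/2) = -1.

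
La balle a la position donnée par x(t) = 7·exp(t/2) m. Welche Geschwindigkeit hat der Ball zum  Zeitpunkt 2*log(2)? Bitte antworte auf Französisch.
Pour résoudre ceci, nous devons prendre 1 dérivée de notre équation de la position x(t) = 7·exp(t/2). En dérivant la position, nous obtenons la vitesse: v(t) = 7·exp(t/2)/2. De l'équation de la vitesse v(t) = 7·exp(t/2)/2, nous substituons t = 2*log(2) pour obtenir v = 7.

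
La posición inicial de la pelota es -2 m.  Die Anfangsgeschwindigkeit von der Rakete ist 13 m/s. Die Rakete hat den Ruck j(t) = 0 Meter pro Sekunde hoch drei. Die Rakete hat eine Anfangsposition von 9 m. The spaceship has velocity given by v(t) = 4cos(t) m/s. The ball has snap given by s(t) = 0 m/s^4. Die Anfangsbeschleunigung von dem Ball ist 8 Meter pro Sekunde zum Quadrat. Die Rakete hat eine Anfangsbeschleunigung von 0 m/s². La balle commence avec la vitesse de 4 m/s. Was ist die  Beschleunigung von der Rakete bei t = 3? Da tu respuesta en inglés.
To find the answer, we compute 1 antiderivative of j(t) = 0. Integrating jerk and using the initial condition a(0) = 0, we get a(t) = 0. From the given acceleration equation a(t) = 0, we substitute t = 3 to get a = 0.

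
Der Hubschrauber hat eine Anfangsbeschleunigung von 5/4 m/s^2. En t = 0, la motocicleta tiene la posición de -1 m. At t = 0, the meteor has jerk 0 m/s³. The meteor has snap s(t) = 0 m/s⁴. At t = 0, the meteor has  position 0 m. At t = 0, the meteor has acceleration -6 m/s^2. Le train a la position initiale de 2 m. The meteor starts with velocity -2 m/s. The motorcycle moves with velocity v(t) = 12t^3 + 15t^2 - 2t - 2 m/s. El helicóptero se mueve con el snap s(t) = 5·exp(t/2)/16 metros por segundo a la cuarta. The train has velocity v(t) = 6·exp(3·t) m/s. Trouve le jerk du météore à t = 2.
Pour résoudre ceci, nous devons prendre 1 intégrale de notre équation du snap s(t) = 0. En intégrant le snap et en utilisant la condition initiale j(0) = 0, nous obtenons j(t) = 0. De l'équation du jerk j(t) = 0, nous substituons t = 2 pour obtenir j = 0.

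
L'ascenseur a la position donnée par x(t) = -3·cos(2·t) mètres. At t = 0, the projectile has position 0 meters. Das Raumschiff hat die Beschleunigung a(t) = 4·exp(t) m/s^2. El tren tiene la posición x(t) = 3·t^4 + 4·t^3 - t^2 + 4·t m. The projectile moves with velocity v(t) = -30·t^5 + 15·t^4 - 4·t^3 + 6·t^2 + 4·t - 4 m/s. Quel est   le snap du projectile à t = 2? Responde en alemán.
Um dies zu lösen, müssen wir 3 Ableitungen unserer Gleichung für die Geschwindigkeit v(t) = -30·t^5 + 15·t^4 - 4·t^3 + 6·t^2 + 4·t - 4 nehmen. Durch Ableiten von der Geschwindigkeit erhalten wir die Beschleunigung: a(t) = -150·t^4 + 60·t^3 - 12·t^2 + 12·t + 4. Mit d/dt von a(t) finden wir j(t) = -600·t^3 + 180·t^2 - 24·t + 12. Die Ableitung von dem Ruck ergibt den Snap: s(t) = -1800·t^2 + 360·t - 24. Mit s(t) = -1800·t^2 + 360·t - 24 und Einsetzen von t = 2, finden wir s = -6504.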